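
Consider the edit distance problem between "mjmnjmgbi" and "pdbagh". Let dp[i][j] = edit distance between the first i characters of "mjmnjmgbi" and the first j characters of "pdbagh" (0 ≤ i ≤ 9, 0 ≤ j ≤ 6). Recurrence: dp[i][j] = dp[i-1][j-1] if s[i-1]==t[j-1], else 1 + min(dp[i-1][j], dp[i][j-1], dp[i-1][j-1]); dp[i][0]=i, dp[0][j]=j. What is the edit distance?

   ''  p  d  b  a  g  h
''  0  1  2  3  4  5  6
 m  1  1  2  3  4  5  6
 j  2  2  2  3  4  5  6
 m  3  3  3  3  4  5  6
 n  4  4  4  4  4  5  6
 j  5  5  5  5  5  5  6
 m  6  6  6  6  6  6  6
 g  7  7  7  7  7  6  7
 b  8  8  8  7  8  7  7
 i  9  9  9  8  8  8  8

8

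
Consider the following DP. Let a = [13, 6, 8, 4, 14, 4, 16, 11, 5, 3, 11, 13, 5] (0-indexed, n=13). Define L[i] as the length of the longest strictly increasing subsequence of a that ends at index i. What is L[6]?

   i    0    1    2    3    4    5    6    7    8    9   10   11   12
a[i]   13    6    8    4   14    4   16   11    5    3   11   13    5
L[i]    1    1    2    1    3    1    4    3    2    1    3    4    2

4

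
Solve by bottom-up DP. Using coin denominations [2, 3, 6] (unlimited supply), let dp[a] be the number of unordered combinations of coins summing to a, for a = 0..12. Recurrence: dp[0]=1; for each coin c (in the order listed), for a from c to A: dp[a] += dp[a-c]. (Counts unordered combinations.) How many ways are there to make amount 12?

6

after  coin     0     1     2     3     4     5     6     7     8     9    10    11    12
          2     1     0     1     0     1     0     1     0     1     0     1     0     1
          3     1     0     1     1     1     1     2     1     2     2     2     2     3
          6     1     0     1     1     1     1     3     1     3     3     3     3     6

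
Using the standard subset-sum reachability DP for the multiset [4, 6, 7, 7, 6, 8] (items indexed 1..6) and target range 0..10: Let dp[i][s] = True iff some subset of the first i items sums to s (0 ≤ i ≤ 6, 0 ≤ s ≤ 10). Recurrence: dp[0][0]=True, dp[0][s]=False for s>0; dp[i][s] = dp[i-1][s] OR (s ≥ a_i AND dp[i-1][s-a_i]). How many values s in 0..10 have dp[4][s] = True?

i\s   0   1   2   3   4   5   6   7   8   9  10
  0   T   F   F   F   F   F   F   F   F   F   F
  1   T   F   F   F   T   F   F   F   F   F   F
  2   T   F   F   F   T   F   T   F   F   F   T
  3   T   F   F   F   T   F   T   T   F   F   T
  4   T   F   F   F   T   F   T   T   F   F   T
  5   T   F   F   F   T   F   T   T   F   F   T
  6   T   F   F   F   T   F   T   T   T   F   T

5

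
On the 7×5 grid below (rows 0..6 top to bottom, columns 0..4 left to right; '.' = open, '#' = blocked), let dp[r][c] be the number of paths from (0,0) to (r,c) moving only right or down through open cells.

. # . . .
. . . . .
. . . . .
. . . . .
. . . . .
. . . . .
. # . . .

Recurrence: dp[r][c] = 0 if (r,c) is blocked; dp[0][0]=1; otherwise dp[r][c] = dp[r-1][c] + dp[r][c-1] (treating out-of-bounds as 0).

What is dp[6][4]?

r\c   0   1   2   3   4
  0   1   0   0   0   0
  1   1   1   1   1   1
  2   1   2   3   4   5
  3   1   3   6  10  15
  4   1   4  10  20  35
  5   1   5  15  35  70
  6   1   0  15  50 120

120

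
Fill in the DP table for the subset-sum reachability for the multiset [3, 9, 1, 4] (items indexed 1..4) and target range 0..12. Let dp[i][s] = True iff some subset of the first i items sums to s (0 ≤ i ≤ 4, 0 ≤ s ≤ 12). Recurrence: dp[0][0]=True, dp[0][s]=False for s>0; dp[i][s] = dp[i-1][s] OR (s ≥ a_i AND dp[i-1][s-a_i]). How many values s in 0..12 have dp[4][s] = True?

10

i\s   0   1   2   3   4   5   6   7   8   9  10  11  12
  0   T   F   F   F   F   F   F   F   F   F   F   F   F
  1   T   F   F   T   F   F   F   F   F   F   F   F   F
  2   T   F   F   T   F   F   F   F   F   T   F   F   T
  3   T   T   F   T   T   F   F   F   F   T   T   F   T
  4   T   T   F   T   T   T   F   T   T   T   T   F   T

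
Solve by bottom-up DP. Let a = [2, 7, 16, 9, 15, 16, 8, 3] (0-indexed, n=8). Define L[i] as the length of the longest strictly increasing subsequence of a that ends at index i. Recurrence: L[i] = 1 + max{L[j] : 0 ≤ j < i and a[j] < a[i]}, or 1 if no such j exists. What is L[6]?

   i    0    1    2    3    4    5    6    7
a[i]    2    7   16    9   15   16    8    3
L[i]    1    2    3    3    4    5    3    2

3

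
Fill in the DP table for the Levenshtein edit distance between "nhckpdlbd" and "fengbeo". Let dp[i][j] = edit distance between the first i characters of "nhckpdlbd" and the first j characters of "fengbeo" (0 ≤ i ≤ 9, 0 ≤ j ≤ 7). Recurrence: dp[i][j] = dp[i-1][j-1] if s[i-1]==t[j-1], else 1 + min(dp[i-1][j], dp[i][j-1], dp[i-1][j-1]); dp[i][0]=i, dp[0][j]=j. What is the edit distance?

9

   ''  f  e  n  g  b  e  o
''  0  1  2  3  4  5  6  7
 n  1  1  2  2  3  4  5  6
 h  2  2  2  3  3  4  5  6
 c  3  3  3  3  4  4  5  6
 k  4  4  4  4  4  5  5  6
 p  5  5  5  5  5  5  6  6
 d  6  6  6  6  6  6  6  7
 l  7  7  7  7  7  7  7  7
 b  8  8  8  8  8  7  8  8
 d  9  9  9  9  9  8  8  9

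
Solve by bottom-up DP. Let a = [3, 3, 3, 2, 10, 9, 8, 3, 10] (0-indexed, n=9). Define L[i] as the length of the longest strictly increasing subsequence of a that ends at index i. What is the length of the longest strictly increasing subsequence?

3

   i    0    1    2    3    4    5    6    7    8
a[i]    3    3    3    2   10    9    8    3   10
L[i]    1    1    1    1    2    2    2    2    3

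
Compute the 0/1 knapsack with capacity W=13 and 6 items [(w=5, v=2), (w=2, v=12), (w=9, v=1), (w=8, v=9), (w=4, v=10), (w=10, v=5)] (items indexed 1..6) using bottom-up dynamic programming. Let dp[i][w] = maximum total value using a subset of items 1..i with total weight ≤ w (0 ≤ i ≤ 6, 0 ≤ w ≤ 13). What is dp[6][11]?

24

i\w   0   1   2   3   4   5   6   7   8   9  10  11  12  13
  0   0   0   0   0   0   0   0   0   0   0   0   0   0   0
  1   0   0   0   0   0   2   2   2   2   2   2   2   2   2
  2   0   0  12  12  12  12  12  14  14  14  14  14  14  14
  3   0   0  12  12  12  12  12  14  14  14  14  14  14  14
  4   0   0  12  12  12  12  12  14  14  14  21  21  21  21
  5   0   0  12  12  12  12  22  22  22  22  22  24  24  24
  6   0   0  12  12  12  12  22  22  22  22  22  24  24  24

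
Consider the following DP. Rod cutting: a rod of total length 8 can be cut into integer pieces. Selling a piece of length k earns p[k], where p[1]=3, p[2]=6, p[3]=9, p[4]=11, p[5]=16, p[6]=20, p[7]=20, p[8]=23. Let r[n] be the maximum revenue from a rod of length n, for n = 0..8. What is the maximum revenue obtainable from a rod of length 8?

   n    0    1    2    3    4    5    6    7    8
r[n]    0    3    6    9   12   16   20   23   26

26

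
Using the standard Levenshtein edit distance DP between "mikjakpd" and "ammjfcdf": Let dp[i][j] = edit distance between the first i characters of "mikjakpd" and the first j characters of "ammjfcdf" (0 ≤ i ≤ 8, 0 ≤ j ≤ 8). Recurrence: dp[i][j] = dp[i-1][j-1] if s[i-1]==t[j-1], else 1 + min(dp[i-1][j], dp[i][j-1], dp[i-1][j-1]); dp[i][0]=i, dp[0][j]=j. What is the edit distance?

7

   ''  a  m  m  j  f  c  d  f
''  0  1  2  3  4  5  6  7  8
 m  1  1  1  2  3  4  5  6  7
 i  2  2  2  2  3  4  5  6  7
 k  3  3  3  3  3  4  5  6  7
 j  4  4  4  4  3  4  5  6  7
 a  5  4  5  5  4  4  5  6  7
 k  6  5  5  6  5  5  5  6  7
 p  7  6  6  6  6  6  6  6  7
 d  8  7  7  7  7  7  7  6  7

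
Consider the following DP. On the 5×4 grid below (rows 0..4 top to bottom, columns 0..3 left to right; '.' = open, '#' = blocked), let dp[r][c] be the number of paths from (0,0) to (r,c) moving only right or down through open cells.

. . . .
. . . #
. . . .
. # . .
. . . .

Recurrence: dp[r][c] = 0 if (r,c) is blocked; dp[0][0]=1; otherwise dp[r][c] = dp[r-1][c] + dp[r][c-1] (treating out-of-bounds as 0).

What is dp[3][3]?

12

r\c   0   1   2   3
  0   1   1   1   1
  1   1   2   3   0
  2   1   3   6   6
  3   1   0   6  12
  4   1   1   7  19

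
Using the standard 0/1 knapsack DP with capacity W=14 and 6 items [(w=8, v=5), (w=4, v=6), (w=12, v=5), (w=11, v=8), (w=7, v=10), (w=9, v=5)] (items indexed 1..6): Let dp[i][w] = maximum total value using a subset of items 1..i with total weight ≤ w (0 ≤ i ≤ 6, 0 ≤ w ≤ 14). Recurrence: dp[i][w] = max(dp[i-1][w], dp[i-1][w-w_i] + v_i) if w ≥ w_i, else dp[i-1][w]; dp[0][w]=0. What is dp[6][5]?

i\w   0   1   2   3   4   5   6   7   8   9  10  11  12  13  14
  0   0   0   0   0   0   0   0   0   0   0   0   0   0   0   0
  1   0   0   0   0   0   0   0   0   5   5   5   5   5   5   5
  2   0   0   0   0   6   6   6   6   6   6   6   6  11  11  11
  3   0   0   0   0   6   6   6   6   6   6   6   6  11  11  11
  4   0   0   0   0   6   6   6   6   6   6   6   8  11  11  11
  5   0   0   0   0   6   6   6  10  10  10  10  16  16  16  16
  6   0   0   0   0   6   6   6  10  10  10  10  16  16  16  16

6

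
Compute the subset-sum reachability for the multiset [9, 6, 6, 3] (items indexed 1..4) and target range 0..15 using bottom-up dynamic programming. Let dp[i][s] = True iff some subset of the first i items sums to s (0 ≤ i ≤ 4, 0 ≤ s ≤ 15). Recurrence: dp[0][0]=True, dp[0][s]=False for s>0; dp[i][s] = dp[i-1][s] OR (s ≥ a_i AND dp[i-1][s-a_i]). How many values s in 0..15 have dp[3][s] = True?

i\s   0   1   2   3   4   5   6   7   8   9  10  11  12  13  14  15
  0   T   F   F   F   F   F   F   F   F   F   F   F   F   F   F   F
  1   T   F   F   F   F   F   F   F   F   T   F   F   F   F   F   F
  2   T   F   F   F   F   F   T   F   F   T   F   F   F   F   F   T
  3   T   F   F   F   F   F   T   F   F   T   F   F   T   F   F   T
  4   T   F   F   T   F   F   T   F   F   T   F   F   T   F   F   T

5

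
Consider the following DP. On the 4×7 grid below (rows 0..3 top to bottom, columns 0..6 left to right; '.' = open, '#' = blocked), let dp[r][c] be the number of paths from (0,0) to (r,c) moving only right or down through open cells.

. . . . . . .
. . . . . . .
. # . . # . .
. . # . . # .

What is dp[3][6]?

r\c   0   1   2   3   4   5   6
  0   1   1   1   1   1   1   1
  1   1   2   3   4   5   6   7
  2   1   0   3   7   0   6  13
  3   1   1   0   7   7   0  13

13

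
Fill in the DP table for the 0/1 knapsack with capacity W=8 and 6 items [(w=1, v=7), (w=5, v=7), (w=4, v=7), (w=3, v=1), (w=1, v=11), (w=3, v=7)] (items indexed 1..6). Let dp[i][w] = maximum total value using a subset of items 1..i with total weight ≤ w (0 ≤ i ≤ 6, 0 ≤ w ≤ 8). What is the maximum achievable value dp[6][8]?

26

i\w   0   1   2   3   4   5   6   7   8
  0   0   0   0   0   0   0   0   0   0
  1   0   7   7   7   7   7   7   7   7
  2   0   7   7   7   7   7  14  14  14
  3   0   7   7   7   7  14  14  14  14
  4   0   7   7   7   8  14  14  14  15
  5   0  11  18  18  18  19  25  25  25
  6   0  11  18  18  18  25  25  25  26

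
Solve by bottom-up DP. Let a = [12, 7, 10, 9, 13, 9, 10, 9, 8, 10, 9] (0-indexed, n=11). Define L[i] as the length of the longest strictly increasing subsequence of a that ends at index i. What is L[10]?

3

   i    0    1    2    3    4    5    6    7    8    9   10
a[i]   12    7   10    9   13    9   10    9    8   10    9
L[i]    1    1    2    2    3    2    3    2    2    3    3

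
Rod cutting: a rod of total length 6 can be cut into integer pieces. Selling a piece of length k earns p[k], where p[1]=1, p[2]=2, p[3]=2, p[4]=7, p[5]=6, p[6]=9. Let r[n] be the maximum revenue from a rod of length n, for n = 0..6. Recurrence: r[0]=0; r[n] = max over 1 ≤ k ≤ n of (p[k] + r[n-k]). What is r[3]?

   n    0    1    2    3    4    5    6
r[n]    0    1    2    3    7    8    9

3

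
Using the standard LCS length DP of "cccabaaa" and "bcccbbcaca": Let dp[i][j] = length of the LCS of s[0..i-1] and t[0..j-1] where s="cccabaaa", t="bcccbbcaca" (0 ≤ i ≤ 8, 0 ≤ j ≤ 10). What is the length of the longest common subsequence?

   ''  b  c  c  c  b  b  c  a  c  a
''  0  0  0  0  0  0  0  0  0  0  0
 c  0  0  1  1  1  1  1  1  1  1  1
 c  0  0  1  2  2  2  2  2  2  2  2
 c  0  0  1  2  3  3  3  3  3  3  3
 a  0  0  1  2  3  3  3  3  4  4  4
 b  0  1  1  2  3  4  4  4  4  4  4
 a  0  1  1  2  3  4  4  4  5  5  5
 a  0  1  1  2  3  4  4  4  5  5  6
 a  0  1  1  2  3  4  4  4  5  5  6

6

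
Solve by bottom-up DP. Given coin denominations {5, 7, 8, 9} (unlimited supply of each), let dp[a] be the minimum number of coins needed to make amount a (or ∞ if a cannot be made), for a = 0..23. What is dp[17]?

2

 a  0  1  2  3  4  5  6  7  8  9 10 11 12 13 14 15 16 17 18 19 20 21 22 23
dp  0  -  -  -  -  1  -  1  1  1  2  -  2  2  2  2  2  2  2  3  3  3  3  3
(- denotes ∞ / unreachable)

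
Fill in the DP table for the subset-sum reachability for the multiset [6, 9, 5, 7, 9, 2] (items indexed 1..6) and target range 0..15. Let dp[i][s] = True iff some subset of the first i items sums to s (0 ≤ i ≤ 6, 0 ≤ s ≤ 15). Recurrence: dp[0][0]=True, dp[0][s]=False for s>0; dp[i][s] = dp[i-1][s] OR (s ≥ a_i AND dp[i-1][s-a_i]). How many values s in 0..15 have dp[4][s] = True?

i\s   0   1   2   3   4   5   6   7   8   9  10  11  12  13  14  15
  0   T   F   F   F   F   F   F   F   F   F   F   F   F   F   F   F
  1   T   F   F   F   F   F   T   F   F   F   F   F   F   F   F   F
  2   T   F   F   F   F   F   T   F   F   T   F   F   F   F   F   T
  3   T   F   F   F   F   T   T   F   F   T   F   T   F   F   T   T
  4   T   F   F   F   F   T   T   T   F   T   F   T   T   T   T   T
  5   T   F   F   F   F   T   T   T   F   T   F   T   T   T   T   T
  6   T   F   T   F   F   T   T   T   T   T   F   T   T   T   T   T

10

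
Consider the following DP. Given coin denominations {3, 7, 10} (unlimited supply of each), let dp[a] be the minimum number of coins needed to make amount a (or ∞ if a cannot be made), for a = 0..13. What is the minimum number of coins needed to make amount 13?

2

 a  0  1  2  3  4  5  6  7  8  9 10 11 12 13
dp  0  -  -  1  -  -  2  1  -  3  1  -  4  2
(- denotes ∞ / unreachable)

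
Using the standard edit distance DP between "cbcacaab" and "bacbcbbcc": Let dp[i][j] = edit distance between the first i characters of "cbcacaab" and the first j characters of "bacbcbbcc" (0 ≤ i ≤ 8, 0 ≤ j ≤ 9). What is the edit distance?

7

   ''  b  a  c  b  c  b  b  c  c
''  0  1  2  3  4  5  6  7  8  9
 c  1  1  2  2  3  4  5  6  7  8
 b  2  1  2  3  2  3  4  5  6  7
 c  3  2  2  2  3  2  3  4  5  6
 a  4  3  2  3  3  3  3  4  5  6
 c  5  4  3  2  3  3  4  4  4  5
 a  6  5  4  3  3  4  4  5  5  5
 a  7  6  5  4  4  4  5  5  6  6
 b  8  7  6  5  4  5  4  5  6  7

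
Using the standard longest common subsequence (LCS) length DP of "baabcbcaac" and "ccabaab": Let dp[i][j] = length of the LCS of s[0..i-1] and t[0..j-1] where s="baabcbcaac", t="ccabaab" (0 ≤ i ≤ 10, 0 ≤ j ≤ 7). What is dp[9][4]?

3

   ''  c  c  a  b  a  a  b
''  0  0  0  0  0  0  0  0
 b  0  0  0  0  1  1  1  1
 a  0  0  0  1  1  2  2  2
 a  0  0  0  1  1  2  3  3
 b  0  0  0  1  2  2  3  4
 c  0  1  1  1  2  2  3  4
 b  0  1  1  1  2  2  3  4
 c  0  1  2  2  2  2  3  4
 a  0  1  2  3  3  3  3  4
 a  0  1  2  3  3  4  4  4
 c  0  1  2  3  3  4  4  4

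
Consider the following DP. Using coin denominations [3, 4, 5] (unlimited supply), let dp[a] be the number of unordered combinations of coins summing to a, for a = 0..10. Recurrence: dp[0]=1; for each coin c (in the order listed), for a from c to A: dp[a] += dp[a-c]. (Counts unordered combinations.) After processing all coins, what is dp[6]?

1

after  coin     0     1     2     3     4     5     6     7     8     9    10
          3     1     0     0     1     0     0     1     0     0     1     0
          4     1     0     0     1     1     0     1     1     1     1     1
          5     1     0     0     1     1     1     1     1     2     2     2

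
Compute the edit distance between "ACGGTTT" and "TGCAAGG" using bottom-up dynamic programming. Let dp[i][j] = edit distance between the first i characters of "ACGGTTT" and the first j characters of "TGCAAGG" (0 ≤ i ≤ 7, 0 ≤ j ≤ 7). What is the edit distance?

7

   ''  T  G  C  A  A  G  G
''  0  1  2  3  4  5  6  7
 A  1  1  2  3  3  4  5  6
 C  2  2  2  2  3  4  5  6
 G  3  3  2  3  3  4  4  5
 G  4  4  3  3  4  4  4  4
 T  5  4  4  4  4  5  5  5
 T  6  5  5  5  5  5  6  6
 T  7  6  6  6  6  6  6  7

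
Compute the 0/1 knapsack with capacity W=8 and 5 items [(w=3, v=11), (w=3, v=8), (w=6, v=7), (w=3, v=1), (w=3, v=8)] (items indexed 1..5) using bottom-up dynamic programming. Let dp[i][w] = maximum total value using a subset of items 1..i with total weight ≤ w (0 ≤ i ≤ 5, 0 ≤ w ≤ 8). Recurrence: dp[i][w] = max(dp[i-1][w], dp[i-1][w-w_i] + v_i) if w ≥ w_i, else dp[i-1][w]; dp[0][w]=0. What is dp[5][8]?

i\w   0   1   2   3   4   5   6   7   8
  0   0   0   0   0   0   0   0   0   0
  1   0   0   0  11  11  11  11  11  11
  2   0   0   0  11  11  11  19  19  19
  3   0   0   0  11  11  11  19  19  19
  4   0   0   0  11  11  11  19  19  19
  5   0   0   0  11  11  11  19  19  19

19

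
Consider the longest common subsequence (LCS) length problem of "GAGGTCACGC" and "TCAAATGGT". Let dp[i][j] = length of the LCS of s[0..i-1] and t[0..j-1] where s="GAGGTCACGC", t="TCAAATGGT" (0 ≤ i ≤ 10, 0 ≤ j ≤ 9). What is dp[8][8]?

3

   ''  T  C  A  A  A  T  G  G  T
''  0  0  0  0  0  0  0  0  0  0
 G  0  0  0  0  0  0  0  1  1  1
 A  0  0  0  1  1  1  1  1  1  1
 G  0  0  0  1  1  1  1  2  2  2
 G  0  0  0  1  1  1  1  2  3  3
 T  0  1  1  1  1  1  2  2  3  4
 C  0  1  2  2  2  2  2  2  3  4
 A  0  1  2  3  3  3  3  3  3  4
 C  0  1  2  3  3  3  3  3  3  4
 G  0  1  2  3  3  3  3  4  4  4
 C  0  1  2  3  3  3  3  4  4  4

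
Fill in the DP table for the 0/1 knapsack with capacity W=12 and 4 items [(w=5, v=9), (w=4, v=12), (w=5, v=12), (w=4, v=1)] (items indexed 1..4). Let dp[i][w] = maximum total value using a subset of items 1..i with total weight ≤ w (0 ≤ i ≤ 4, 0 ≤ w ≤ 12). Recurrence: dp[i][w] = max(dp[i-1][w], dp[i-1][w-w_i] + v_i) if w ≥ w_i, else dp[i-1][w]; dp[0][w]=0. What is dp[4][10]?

i\w   0   1   2   3   4   5   6   7   8   9  10  11  12
  0   0   0   0   0   0   0   0   0   0   0   0   0   0
  1   0   0   0   0   0   9   9   9   9   9   9   9   9
  2   0   0   0   0  12  12  12  12  12  21  21  21  21
  3   0   0   0   0  12  12  12  12  12  24  24  24  24
  4   0   0   0   0  12  12  12  12  13  24  24  24  24

24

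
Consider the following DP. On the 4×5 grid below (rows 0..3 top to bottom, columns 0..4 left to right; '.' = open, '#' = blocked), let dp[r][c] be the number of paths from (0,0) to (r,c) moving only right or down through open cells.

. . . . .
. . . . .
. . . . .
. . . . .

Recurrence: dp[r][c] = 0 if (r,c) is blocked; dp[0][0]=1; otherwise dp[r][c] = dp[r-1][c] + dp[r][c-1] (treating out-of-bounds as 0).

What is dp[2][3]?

r\c   0   1   2   3   4
  0   1   1   1   1   1
  1   1   2   3   4   5
  2   1   3   6  10  15
  3   1   4  10  20  35

10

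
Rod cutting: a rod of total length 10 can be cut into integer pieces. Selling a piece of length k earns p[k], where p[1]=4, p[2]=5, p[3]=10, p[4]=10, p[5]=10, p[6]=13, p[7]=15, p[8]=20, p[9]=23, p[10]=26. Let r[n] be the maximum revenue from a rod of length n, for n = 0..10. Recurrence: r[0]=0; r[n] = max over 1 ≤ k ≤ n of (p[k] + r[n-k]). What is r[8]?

32

   n    0    1    2    3    4    5    6    7    8    9   10
r[n]    0    4    8   12   16   20   24   28   32   36   40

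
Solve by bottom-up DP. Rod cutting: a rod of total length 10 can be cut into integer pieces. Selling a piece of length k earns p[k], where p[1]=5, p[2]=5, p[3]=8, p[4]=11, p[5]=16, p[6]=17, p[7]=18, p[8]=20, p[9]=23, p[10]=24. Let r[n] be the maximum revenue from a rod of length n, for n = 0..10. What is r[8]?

   n    0    1    2    3    4    5    6    7    8    9   10
r[n]    0    5   10   15   20   25   30   35   40   45   50

40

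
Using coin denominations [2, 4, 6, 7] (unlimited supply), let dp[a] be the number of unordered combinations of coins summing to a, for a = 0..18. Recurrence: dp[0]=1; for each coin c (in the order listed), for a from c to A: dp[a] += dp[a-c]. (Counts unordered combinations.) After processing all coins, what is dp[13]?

3

after  coin     0     1     2     3     4     5     6     7     8     9    10    11    12    13    14    15    16    17    18
          2     1     0     1     0     1     0     1     0     1     0     1     0     1     0     1     0     1     0     1
          4     1     0     1     0     2     0     2     0     3     0     3     0     4     0     4     0     5     0     5
          6     1     0     1     0     2     0     3     0     4     0     5     0     7     0     8     0    10     0    12
          7     1     0     1     0     2     0     3     1     4     1     5     2     7     3     9     4    11     5    14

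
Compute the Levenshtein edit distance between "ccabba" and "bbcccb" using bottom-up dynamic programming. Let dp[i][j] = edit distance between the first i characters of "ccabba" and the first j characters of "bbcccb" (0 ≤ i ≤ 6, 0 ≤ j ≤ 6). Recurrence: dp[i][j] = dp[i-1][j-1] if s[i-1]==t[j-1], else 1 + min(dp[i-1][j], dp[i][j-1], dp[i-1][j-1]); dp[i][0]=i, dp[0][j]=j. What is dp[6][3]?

4

   ''  b  b  c  c  c  b
''  0  1  2  3  4  5  6
 c  1  1  2  2  3  4  5
 c  2  2  2  2  2  3  4
 a  3  3  3  3  3  3  4
 b  4  3  3  4  4  4  3
 b  5  4  3  4  5  5  4
 a  6  5  4  4  5  6  5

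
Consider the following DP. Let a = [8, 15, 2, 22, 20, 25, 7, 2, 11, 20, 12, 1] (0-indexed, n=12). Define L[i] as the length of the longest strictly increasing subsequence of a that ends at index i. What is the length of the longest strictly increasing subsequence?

4

   i    0    1    2    3    4    5    6    7    8    9   10   11
a[i]    8   15    2   22   20   25    7    2   11   20   12    1
L[i]    1    2    1    3    3    4    2    1    3    4    4    1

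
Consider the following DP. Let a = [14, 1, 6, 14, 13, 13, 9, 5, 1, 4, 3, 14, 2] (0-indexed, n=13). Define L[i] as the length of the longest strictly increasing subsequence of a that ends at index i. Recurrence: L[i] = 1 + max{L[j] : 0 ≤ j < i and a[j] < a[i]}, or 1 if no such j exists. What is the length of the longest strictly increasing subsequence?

4

   i    0    1    2    3    4    5    6    7    8    9   10   11   12
a[i]   14    1    6   14   13   13    9    5    1    4    3   14    2
L[i]    1    1    2    3    3    3    3    2    1    2    2    4    2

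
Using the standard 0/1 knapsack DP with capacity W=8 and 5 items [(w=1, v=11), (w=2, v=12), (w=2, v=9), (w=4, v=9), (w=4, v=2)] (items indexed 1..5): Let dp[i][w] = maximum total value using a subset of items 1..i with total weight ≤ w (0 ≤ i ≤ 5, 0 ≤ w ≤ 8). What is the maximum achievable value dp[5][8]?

i\w   0   1   2   3   4   5   6   7   8
  0   0   0   0   0   0   0   0   0   0
  1   0  11  11  11  11  11  11  11  11
  2   0  11  12  23  23  23  23  23  23
  3   0  11  12  23  23  32  32  32  32
  4   0  11  12  23  23  32  32  32  32
  5   0  11  12  23  23  32  32  32  32

32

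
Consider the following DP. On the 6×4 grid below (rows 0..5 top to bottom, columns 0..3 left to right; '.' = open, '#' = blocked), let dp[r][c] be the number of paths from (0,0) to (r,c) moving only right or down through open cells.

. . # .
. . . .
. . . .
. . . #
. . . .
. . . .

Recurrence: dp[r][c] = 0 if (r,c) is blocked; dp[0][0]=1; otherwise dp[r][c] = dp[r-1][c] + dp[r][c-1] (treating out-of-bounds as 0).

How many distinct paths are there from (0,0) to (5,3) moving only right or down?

34

r\c   0   1   2   3
  0   1   1   0   0
  1   1   2   2   2
  2   1   3   5   7
  3   1   4   9   0
  4   1   5  14  14
  5   1   6  20  34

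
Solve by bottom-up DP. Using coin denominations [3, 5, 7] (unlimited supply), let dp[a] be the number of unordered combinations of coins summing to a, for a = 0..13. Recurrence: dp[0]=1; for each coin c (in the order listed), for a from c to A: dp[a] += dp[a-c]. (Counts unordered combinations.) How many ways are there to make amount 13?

after  coin     0     1     2     3     4     5     6     7     8     9    10    11    12    13
          3     1     0     0     1     0     0     1     0     0     1     0     0     1     0
          5     1     0     0     1     0     1     1     0     1     1     1     1     1     1
          7     1     0     0     1     0     1     1     1     1     1     2     1     2     2

2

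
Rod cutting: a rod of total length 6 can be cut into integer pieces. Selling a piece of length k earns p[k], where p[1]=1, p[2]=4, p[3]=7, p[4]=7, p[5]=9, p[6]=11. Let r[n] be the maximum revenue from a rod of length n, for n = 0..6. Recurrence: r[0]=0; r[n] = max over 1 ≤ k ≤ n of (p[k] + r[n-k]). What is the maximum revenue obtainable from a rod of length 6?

   n    0    1    2    3    4    5    6
r[n]    0    1    4    7    8   11   14

14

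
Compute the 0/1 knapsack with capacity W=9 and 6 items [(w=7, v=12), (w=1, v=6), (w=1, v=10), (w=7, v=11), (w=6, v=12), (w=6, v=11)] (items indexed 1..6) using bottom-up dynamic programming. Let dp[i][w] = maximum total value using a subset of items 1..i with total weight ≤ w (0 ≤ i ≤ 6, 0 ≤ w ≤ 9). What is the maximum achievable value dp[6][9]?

28

i\w   0   1   2   3   4   5   6   7   8   9
  0   0   0   0   0   0   0   0   0   0   0
  1   0   0   0   0   0   0   0  12  12  12
  2   0   6   6   6   6   6   6  12  18  18
  3   0  10  16  16  16  16  16  16  22  28
  4   0  10  16  16  16  16  16  16  22  28
  5   0  10  16  16  16  16  16  22  28  28
  6   0  10  16  16  16  16  16  22  28  28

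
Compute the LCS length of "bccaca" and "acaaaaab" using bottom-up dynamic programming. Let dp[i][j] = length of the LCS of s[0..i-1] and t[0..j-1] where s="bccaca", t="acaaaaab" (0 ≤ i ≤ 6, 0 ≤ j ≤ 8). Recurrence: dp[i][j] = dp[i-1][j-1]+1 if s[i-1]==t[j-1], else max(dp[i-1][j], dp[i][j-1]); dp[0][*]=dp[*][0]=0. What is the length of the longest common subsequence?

3

   ''  a  c  a  a  a  a  a  b
''  0  0  0  0  0  0  0  0  0
 b  0  0  0  0  0  0  0  0  1
 c  0  0  1  1  1  1  1  1  1
 c  0  0  1  1  1  1  1  1  1
 a  0  1  1  2  2  2  2  2  2
 c  0  1  2  2  2  2  2  2  2
 a  0  1  2  3  3  3  3  3  3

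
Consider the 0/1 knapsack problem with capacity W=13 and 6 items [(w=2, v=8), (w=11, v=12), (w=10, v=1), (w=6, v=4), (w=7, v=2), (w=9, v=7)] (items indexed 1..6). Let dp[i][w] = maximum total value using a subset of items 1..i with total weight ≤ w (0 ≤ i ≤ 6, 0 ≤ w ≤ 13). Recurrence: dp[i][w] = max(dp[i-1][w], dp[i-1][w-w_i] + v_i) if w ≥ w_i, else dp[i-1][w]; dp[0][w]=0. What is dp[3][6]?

8

i\w   0   1   2   3   4   5   6   7   8   9  10  11  12  13
  0   0   0   0   0   0   0   0   0   0   0   0   0   0   0
  1   0   0   8   8   8   8   8   8   8   8   8   8   8   8
  2   0   0   8   8   8   8   8   8   8   8   8  12  12  20
  3   0   0   8   8   8   8   8   8   8   8   8  12  12  20
  4   0   0   8   8   8   8   8   8  12  12  12  12  12  20
  5   0   0   8   8   8   8   8   8  12  12  12  12  12  20
  6   0   0   8   8   8   8   8   8  12  12  12  15  15  20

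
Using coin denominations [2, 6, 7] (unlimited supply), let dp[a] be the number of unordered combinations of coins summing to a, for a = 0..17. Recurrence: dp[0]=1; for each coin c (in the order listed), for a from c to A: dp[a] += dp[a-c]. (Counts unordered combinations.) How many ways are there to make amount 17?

2

after  coin     0     1     2     3     4     5     6     7     8     9    10    11    12    13    14    15    16    17
          2     1     0     1     0     1     0     1     0     1     0     1     0     1     0     1     0     1     0
          6     1     0     1     0     1     0     2     0     2     0     2     0     3     0     3     0     3     0
          7     1     0     1     0     1     0     2     1     2     1     2     1     3     2     4     2     4     2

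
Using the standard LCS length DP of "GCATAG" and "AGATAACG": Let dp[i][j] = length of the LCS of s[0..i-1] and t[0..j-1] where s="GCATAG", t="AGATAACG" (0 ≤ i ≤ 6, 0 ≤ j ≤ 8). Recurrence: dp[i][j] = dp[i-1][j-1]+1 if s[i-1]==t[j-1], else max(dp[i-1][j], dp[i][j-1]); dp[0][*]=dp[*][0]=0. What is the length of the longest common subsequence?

   ''  A  G  A  T  A  A  C  G
''  0  0  0  0  0  0  0  0  0
 G  0  0  1  1  1  1  1  1  1
 C  0  0  1  1  1  1  1  2  2
 A  0  1  1  2  2  2  2  2  2
 T  0  1  1  2  3  3  3  3  3
 A  0  1  1  2  3  4  4  4  4
 G  0  1  2  2  3  4  4  4  5

5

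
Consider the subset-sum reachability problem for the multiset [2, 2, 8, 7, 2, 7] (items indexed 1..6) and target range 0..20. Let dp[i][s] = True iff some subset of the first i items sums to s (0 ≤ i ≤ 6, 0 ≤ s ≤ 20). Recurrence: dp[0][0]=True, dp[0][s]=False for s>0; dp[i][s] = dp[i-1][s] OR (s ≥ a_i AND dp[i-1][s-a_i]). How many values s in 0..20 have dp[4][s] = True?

12

i\s   0   1   2   3   4   5   6   7   8   9  10  11  12  13  14  15  16  17  18  19  20
  0   T   F   F   F   F   F   F   F   F   F   F   F   F   F   F   F   F   F   F   F   F
  1   T   F   T   F   F   F   F   F   F   F   F   F   F   F   F   F   F   F   F   F   F
  2   T   F   T   F   T   F   F   F   F   F   F   F   F   F   F   F   F   F   F   F   F
  3   T   F   T   F   T   F   F   F   T   F   T   F   T   F   F   F   F   F   F   F   F
  4   T   F   T   F   T   F   F   T   T   T   T   T   T   F   F   T   F   T   F   T   F
  5   T   F   T   F   T   F   T   T   T   T   T   T   T   T   T   T   F   T   F   T   F
  6   T   F   T   F   T   F   T   T   T   T   T   T   T   T   T   T   T   T   T   T   T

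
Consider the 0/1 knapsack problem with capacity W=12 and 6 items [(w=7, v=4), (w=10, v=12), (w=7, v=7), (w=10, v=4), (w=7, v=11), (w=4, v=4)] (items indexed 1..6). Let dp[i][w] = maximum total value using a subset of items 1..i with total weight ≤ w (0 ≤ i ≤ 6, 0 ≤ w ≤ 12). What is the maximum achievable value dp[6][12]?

15

i\w   0   1   2   3   4   5   6   7   8   9  10  11  12
  0   0   0   0   0   0   0   0   0   0   0   0   0   0
  1   0   0   0   0   0   0   0   4   4   4   4   4   4
  2   0   0   0   0   0   0   0   4   4   4  12  12  12
  3   0   0   0   0   0   0   0   7   7   7  12  12  12
  4   0   0   0   0   0   0   0   7   7   7  12  12  12
  5   0   0   0   0   0   0   0  11  11  11  12  12  12
  6   0   0   0   0   4   4   4  11  11  11  12  15  15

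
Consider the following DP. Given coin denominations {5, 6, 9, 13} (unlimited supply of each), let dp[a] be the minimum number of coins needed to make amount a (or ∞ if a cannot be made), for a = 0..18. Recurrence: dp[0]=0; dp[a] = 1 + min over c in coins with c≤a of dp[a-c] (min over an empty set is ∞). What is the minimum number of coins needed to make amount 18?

 a  0  1  2  3  4  5  6  7  8  9 10 11 12 13 14 15 16 17 18
dp  0  -  -  -  -  1  1  -  -  1  2  2  2  1  2  2  3  3  2
(- denotes ∞ / unreachable)

2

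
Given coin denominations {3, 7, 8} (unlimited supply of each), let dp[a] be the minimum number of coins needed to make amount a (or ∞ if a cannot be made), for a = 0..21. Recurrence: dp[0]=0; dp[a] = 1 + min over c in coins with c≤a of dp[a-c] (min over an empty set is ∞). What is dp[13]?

3

 a  0  1  2  3  4  5  6  7  8  9 10 11 12 13 14 15 16 17 18 19 20 21
dp  0  -  -  1  -  -  2  1  1  3  2  2  4  3  2  2  2  3  3  3  4  3
(- denotes ∞ / unreachable)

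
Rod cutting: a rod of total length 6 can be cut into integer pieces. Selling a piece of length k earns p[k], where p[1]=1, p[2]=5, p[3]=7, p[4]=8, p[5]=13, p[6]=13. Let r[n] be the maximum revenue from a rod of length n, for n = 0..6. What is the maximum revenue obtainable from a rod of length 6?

15

   n    0    1    2    3    4    5    6
r[n]    0    1    5    7   10   13   15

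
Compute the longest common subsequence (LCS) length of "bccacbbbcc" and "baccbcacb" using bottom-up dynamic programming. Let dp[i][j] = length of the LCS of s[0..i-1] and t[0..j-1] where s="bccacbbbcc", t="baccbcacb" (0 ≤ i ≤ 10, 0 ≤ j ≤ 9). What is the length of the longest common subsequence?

   ''  b  a  c  c  b  c  a  c  b
''  0  0  0  0  0  0  0  0  0  0
 b  0  1  1  1  1  1  1  1  1  1
 c  0  1  1  2  2  2  2  2  2  2
 c  0  1  1  2  3  3  3  3  3  3
 a  0  1  2  2  3  3  3  4  4  4
 c  0  1  2  3  3  3  4  4  5  5
 b  0  1  2  3  3  4  4  4  5  6
 b  0  1  2  3  3  4  4  4  5  6
 b  0  1  2  3  3  4  4  4  5  6
 c  0  1  2  3  4  4  5  5  5  6
 c  0  1  2  3  4  4  5  5  6  6

6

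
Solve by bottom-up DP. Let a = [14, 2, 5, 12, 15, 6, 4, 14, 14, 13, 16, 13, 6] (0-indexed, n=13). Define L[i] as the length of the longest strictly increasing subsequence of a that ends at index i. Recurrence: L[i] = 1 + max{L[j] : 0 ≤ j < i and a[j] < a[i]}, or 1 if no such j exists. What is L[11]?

4

   i    0    1    2    3    4    5    6    7    8    9   10   11   12
a[i]   14    2    5   12   15    6    4   14   14   13   16   13    6
L[i]    1    1    2    3    4    3    2    4    4    4    5    4    3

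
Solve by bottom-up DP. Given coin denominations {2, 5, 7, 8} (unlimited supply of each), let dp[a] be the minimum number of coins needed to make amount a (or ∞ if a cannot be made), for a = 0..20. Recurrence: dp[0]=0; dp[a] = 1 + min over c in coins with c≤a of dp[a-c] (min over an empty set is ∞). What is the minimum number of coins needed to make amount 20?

 a  0  1  2  3  4  5  6  7  8  9 10 11 12 13 14 15 16 17 18 19 20
dp  0  -  1  -  2  1  3  1  1  2  2  3  2  2  2  2  2  3  3  3  3
(- denotes ∞ / unreachable)

3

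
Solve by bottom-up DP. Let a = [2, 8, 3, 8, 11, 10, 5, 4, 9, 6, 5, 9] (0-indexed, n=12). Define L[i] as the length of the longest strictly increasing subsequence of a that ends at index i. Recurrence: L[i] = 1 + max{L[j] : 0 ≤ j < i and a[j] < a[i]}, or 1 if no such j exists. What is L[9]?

4

   i    0    1    2    3    4    5    6    7    8    9   10   11
a[i]    2    8    3    8   11   10    5    4    9    6    5    9
L[i]    1    2    2    3    4    4    3    3    4    4    4    5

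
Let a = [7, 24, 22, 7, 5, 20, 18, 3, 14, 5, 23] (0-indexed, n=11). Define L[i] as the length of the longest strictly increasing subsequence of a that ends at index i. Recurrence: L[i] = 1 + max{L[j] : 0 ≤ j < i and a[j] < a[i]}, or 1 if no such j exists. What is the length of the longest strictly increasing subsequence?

   i    0    1    2    3    4    5    6    7    8    9   10
a[i]    7   24   22    7    5   20   18    3   14    5   23
L[i]    1    2    2    1    1    2    2    1    2    2    3

3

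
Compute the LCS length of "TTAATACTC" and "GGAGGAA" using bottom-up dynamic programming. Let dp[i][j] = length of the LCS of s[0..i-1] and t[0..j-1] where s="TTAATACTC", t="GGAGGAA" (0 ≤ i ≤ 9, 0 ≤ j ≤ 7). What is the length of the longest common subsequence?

   ''  G  G  A  G  G  A  A
''  0  0  0  0  0  0  0  0
 T  0  0  0  0  0  0  0  0
 T  0  0  0  0  0  0  0  0
 A  0  0  0  1  1  1  1  1
 A  0  0  0  1  1  1  2  2
 T  0  0  0  1  1  1  2  2
 A  0  0  0  1  1  1  2  3
 C  0  0  0  1  1  1  2  3
 T  0  0  0  1  1  1  2  3
 C  0  0  0  1  1  1  2  3

3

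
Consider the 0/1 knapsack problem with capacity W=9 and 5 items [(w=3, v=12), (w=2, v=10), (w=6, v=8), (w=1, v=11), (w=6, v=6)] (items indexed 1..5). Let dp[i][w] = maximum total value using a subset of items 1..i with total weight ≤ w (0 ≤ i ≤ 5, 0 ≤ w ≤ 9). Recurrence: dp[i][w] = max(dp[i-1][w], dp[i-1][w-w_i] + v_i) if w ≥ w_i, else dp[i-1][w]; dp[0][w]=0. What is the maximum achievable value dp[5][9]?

i\w   0   1   2   3   4   5   6   7   8   9
  0   0   0   0   0   0   0   0   0   0   0
  1   0   0   0  12  12  12  12  12  12  12
  2   0   0  10  12  12  22  22  22  22  22
  3   0   0  10  12  12  22  22  22  22  22
  4   0  11  11  21  23  23  33  33  33  33
  5   0  11  11  21  23  23  33  33  33  33

33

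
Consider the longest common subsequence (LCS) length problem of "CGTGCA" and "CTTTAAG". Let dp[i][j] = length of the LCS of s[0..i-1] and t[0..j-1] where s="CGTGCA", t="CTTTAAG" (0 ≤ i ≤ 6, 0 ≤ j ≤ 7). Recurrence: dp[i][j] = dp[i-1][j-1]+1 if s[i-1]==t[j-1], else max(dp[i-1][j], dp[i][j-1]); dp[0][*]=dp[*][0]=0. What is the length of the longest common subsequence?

   ''  C  T  T  T  A  A  G
''  0  0  0  0  0  0  0  0
 C  0  1  1  1  1  1  1  1
 G  0  1  1  1  1  1  1  2
 T  0  1  2  2  2  2  2  2
 G  0  1  2  2  2  2  2  3
 C  0  1  2  2  2  2  2  3
 A  0  1  2  2  2  3  3  3

3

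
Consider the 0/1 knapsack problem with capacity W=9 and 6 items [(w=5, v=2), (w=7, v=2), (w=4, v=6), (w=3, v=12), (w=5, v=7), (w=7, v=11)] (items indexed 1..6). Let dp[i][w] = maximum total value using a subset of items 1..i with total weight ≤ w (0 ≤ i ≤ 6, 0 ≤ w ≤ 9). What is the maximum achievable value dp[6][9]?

i\w   0   1   2   3   4   5   6   7   8   9
  0   0   0   0   0   0   0   0   0   0   0
  1   0   0   0   0   0   2   2   2   2   2
  2   0   0   0   0   0   2   2   2   2   2
  3   0   0   0   0   6   6   6   6   6   8
  4   0   0   0  12  12  12  12  18  18  18
  5   0   0   0  12  12  12  12  18  19  19
  6   0   0   0  12  12  12  12  18  19  19

19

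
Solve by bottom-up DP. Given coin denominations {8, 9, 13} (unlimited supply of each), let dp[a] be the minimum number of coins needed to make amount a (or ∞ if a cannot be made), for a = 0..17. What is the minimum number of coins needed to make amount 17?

2

 a  0  1  2  3  4  5  6  7  8  9 10 11 12 13 14 15 16 17
dp  0  -  -  -  -  -  -  -  1  1  -  -  -  1  -  -  2  2
(- denotes ∞ / unreachable)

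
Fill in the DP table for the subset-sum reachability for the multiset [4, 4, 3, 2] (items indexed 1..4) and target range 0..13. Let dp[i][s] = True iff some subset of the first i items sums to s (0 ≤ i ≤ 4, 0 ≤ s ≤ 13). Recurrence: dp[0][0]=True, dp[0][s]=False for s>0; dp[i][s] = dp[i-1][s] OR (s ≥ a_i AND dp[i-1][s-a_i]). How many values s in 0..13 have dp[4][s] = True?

12

i\s   0   1   2   3   4   5   6   7   8   9  10  11  12  13
  0   T   F   F   F   F   F   F   F   F   F   F   F   F   F
  1   T   F   F   F   T   F   F   F   F   F   F   F   F   F
  2   T   F   F   F   T   F   F   F   T   F   F   F   F   F
  3   T   F   F   T   T   F   F   T   T   F   F   T   F   F
  4   T   F   T   T   T   T   T   T   T   T   T   T   F   T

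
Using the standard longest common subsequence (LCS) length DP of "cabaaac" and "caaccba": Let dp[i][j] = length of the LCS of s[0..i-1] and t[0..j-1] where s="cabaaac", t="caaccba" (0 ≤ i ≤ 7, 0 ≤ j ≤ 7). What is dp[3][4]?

   ''  c  a  a  c  c  b  a
''  0  0  0  0  0  0  0  0
 c  0  1  1  1  1  1  1  1
 a  0  1  2  2  2  2  2  2
 b  0  1  2  2  2  2  3  3
 a  0  1  2  3  3  3  3  4
 a  0  1  2  3  3  3  3  4
 a  0  1  2  3  3  3  3  4
 c  0  1  2  3  4  4  4  4

2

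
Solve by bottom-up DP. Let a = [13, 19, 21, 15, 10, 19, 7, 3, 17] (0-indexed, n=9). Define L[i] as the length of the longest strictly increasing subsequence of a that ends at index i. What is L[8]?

   i    0    1    2    3    4    5    6    7    8
a[i]   13   19   21   15   10   19    7    3   17
L[i]    1    2    3    2    1    3    1    1    3

3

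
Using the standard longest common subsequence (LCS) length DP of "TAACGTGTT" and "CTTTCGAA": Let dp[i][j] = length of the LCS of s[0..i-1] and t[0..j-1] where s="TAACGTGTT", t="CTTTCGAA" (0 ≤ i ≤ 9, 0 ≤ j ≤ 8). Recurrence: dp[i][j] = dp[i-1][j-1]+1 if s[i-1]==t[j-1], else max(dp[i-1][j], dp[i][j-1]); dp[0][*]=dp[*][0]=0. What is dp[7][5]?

2

   ''  C  T  T  T  C  G  A  A
''  0  0  0  0  0  0  0  0  0
 T  0  0  1  1  1  1  1  1  1
 A  0  0  1  1  1  1  1  2  2
 A  0  0  1  1  1  1  1  2  3
 C  0  1  1  1  1  2  2  2  3
 G  0  1  1  1  1  2  3  3  3
 T  0  1  2  2  2  2  3  3  3
 G  0  1  2  2  2  2  3  3  3
 T  0  1  2  3  3  3  3  3  3
 T  0  1  2  3  4  4  4  4  4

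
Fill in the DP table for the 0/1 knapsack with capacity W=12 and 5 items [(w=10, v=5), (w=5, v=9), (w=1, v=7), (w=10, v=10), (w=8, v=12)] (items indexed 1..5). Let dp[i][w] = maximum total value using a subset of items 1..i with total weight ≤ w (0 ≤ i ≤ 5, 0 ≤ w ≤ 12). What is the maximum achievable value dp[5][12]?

i\w   0   1   2   3   4   5   6   7   8   9  10  11  12
  0   0   0   0   0   0   0   0   0   0   0   0   0   0
  1   0   0   0   0   0   0   0   0   0   0   5   5   5
  2   0   0   0   0   0   9   9   9   9   9   9   9   9
  3   0   7   7   7   7   9  16  16  16  16  16  16  16
  4   0   7   7   7   7   9  16  16  16  16  16  17  17
  5   0   7   7   7   7   9  16  16  16  19  19  19  19

19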